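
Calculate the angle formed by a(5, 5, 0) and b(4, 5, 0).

a·b = 5·4 + 5·5 + 0·0 = 20 + 25 + 0 = 45
|a| = √(5² + 5² + 0²) = √50 ≈ 7.071
|b| = √(4² + 5² + 0²) = √41 ≈ 6.403
cos θ = (a·b)/(|a||b|) = 45/(7.071·6.403) ≈ 0.9939
θ = arccos(0.9939) ≈ 6.34°

6.34°


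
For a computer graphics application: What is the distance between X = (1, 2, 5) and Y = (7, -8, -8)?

d = √[(x₂-x₁)² + (y₂-y₁)² + (z₂-z₁)²]
  = √[6² + (-10)² + (-13)²]
  = √[36 + 100 + 169]
  = √305
  ≈ 17.46

17.46


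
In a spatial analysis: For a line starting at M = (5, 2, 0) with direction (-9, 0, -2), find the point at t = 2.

P(t) = M + t·d
  = (5 + (-9)·2, 2 + 0·2, 0 + (-2)·2)
  = (5 - 18, 2 + 0, 0 - 4)
  = (-13, 2, -4)

(-13, 2, -4)


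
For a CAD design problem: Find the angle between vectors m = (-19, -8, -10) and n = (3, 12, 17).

m·n = (-19)·3 + (-8)·12 + (-10)·17 = -57 - 96 - 170 = -323
|m| = √((-19)² + (-8)² + (-10)²) = √525 ≈ 22.91
|n| = √(3² + 12² + 17²) = √442 ≈ 21.02
cos θ = (m·n)/(|m||n|) = -323/(22.91·21.02) ≈ -0.6705
θ = arccos(-0.6705) ≈ 132.1°

132.1°


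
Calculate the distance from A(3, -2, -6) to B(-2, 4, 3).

d = √[(x₂-x₁)² + (y₂-y₁)² + (z₂-z₁)²]
  = √[(-5)² + 6² + 9²]
  = √[25 + 36 + 81]
  = √142
  ≈ 11.92

11.92


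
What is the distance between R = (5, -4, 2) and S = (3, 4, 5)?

d = √[(x₂-x₁)² + (y₂-y₁)² + (z₂-z₁)²]
  = √[(-2)² + 8² + 3²]
  = √[4 + 64 + 9]
  = √77
  ≈ 8.775

8.775


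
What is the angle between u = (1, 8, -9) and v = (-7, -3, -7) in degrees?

u·v = 1·(-7) + 8·(-3) + (-9)·(-7) = -7 - 24 + 63 = 32
|u| = √(1² + 8² + (-9)²) = √146 ≈ 12.08
|v| = √((-7)² + (-3)² + (-7)²) = √107 ≈ 10.34
cos θ = (u·v)/(|u||v|) = 32/(12.08·10.34) ≈ 0.256
θ = arccos(0.256) ≈ 75.17°

75.17°


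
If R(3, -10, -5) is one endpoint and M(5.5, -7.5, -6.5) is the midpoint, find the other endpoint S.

S = 2M - R
  = (2·5.5 - 3, 2·(-7.5) - (-10), 2·(-6.5) - (-5))
  = (11 - 3, -15 + 10, -13 + 5)
  = (8, -5, -8)

(8, -5, -8)


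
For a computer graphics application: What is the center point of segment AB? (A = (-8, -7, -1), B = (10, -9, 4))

M = ((x₁+x₂)/2, (y₁+y₂)/2, (z₁+z₂)/2)
  = ((-8 + 10)/2, (-7 - 9)/2, (-1 + 4)/2)
  = (2/2, -16/2, 3/2)
  = (1, -8, 1.5)

(1, -8, 1.5)


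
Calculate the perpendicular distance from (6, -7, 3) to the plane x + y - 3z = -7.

distance = |a·x₀ + b·y₀ + c·z₀ - d| / √(a² + b² + c²)
  = |1·6 + 1·(-7) + (-3)·3 - (-7)| / √(1² + 1² + (-3)²)
  = |6 - 7 - 9 + 7| / √(1 + 1 + 9)
  = |-3| / √11
  = 3 / 3.317
  ≈ 0.9045

0.9045


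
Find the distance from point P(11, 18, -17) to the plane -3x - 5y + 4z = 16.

distance = |a·x₀ + b·y₀ + c·z₀ - d| / √(a² + b² + c²)
  = |(-3)·11 + (-5)·18 + 4·(-17) - 16| / √((-3)² + (-5)² + 4²)
  = |-33 - 90 - 68 - 16| / √(9 + 25 + 16)
  = |-207| / √50
  = 207 / 7.071
  ≈ 29.27

29.27


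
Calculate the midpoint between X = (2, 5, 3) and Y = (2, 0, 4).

M = ((x₁+x₂)/2, (y₁+y₂)/2, (z₁+z₂)/2)
  = ((2 + 2)/2, (5 + 0)/2, (3 + 4)/2)
  = (4/2, 5/2, 7/2)
  = (2, 2.5, 3.5)

(2, 2.5, 3.5)


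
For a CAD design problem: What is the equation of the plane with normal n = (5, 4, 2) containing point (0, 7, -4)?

The plane through P with normal n = (a, b, c) satisfies n·(r - P) = 0,
i.e. ax + by + cz = a·x₀ + b·y₀ + c·z₀.
d = 5·0 + 4·7 + 2·(-4)
  = 0 + 28 - 8
  = 20
Equation: 5x + 4y + 2z = 20

5x + 4y + 2z = 20


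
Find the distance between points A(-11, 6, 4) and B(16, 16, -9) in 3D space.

d = √[(x₂-x₁)² + (y₂-y₁)² + (z₂-z₁)²]
  = √[27² + 10² + (-13)²]
  = √[729 + 100 + 169]
  = √998
  ≈ 31.59

31.59


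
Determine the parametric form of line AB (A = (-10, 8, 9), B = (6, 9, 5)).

Direction vector d = B - A = (6 + 10, 9 - 8, 5 - 9) = (16, 1, -4)
Parametric form r = A + t·d:
x = -10 + 16t, y = 8 + t, z = 9 - 4t

x = -10 + 16t, y = 8 + t, z = 9 - 4t


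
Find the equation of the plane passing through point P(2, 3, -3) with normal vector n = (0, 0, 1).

The plane through P with normal n = (a, b, c) satisfies n·(r - P) = 0,
i.e. ax + by + cz = a·x₀ + b·y₀ + c·z₀.
d = 0·2 + 0·3 + 1·(-3)
  = 0 + 0 - 3
  = -3
Equation: z = -3

z = -3


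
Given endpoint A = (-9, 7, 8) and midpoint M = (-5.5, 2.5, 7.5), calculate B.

B = 2M - A
  = (2·(-5.5) - (-9), 2·2.5 - 7, 2·7.5 - 8)
  = (-11 + 9, 5 - 7, 15 - 8)
  = (-2, -2, 7)

(-2, -2, 7)


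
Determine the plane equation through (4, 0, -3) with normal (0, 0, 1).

The plane through P with normal n = (a, b, c) satisfies n·(r - P) = 0,
i.e. ax + by + cz = a·x₀ + b·y₀ + c·z₀.
d = 0·4 + 0·0 + 1·(-3)
  = 0 + 0 - 3
  = -3
Equation: z = -3

z = -3


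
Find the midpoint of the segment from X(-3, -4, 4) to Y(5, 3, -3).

M = ((x₁+x₂)/2, (y₁+y₂)/2, (z₁+z₂)/2)
  = ((-3 + 5)/2, (-4 + 3)/2, (4 - 3)/2)
  = (2/2, -1/2, 1/2)
  = (1, -0.5, 0.5)

(1, -0.5, 0.5)


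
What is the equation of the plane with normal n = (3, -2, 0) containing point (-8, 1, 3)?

The plane through P with normal n = (a, b, c) satisfies n·(r - P) = 0,
i.e. ax + by + cz = a·x₀ + b·y₀ + c·z₀.
d = 3·(-8) + (-2)·1 + 0·3
  = -24 - 2 + 0
  = -26
Equation: 3x - 2y = -26

3x - 2y = -26


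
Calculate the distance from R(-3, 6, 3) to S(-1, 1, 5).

d = √[(x₂-x₁)² + (y₂-y₁)² + (z₂-z₁)²]
  = √[2² + (-5)² + 2²]
  = √[4 + 25 + 4]
  = √33
  ≈ 5.745

5.745


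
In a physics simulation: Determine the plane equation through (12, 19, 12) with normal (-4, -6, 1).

The plane through P with normal n = (a, b, c) satisfies n·(r - P) = 0,
i.e. ax + by + cz = a·x₀ + b·y₀ + c·z₀.
d = (-4)·12 + (-6)·19 + 1·12
  = -48 - 114 + 12
  = -150
Equation: -4x - 6y + z = -150

-4x - 6y + z = -150


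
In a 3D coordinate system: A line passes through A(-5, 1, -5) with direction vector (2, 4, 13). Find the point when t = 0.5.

P(t) = A + t·d
  = (-5 + 2·0.5, 1 + 4·0.5, -5 + 13·0.5)
  = (-5 + 1, 1 + 2, -5 + 6.5)
  = (-4, 3, 1.5)

(-4, 3, 1.5)


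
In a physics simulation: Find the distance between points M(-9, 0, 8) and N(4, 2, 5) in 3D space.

d = √[(x₂-x₁)² + (y₂-y₁)² + (z₂-z₁)²]
  = √[13² + 2² + (-3)²]
  = √[169 + 4 + 9]
  = √182
  ≈ 13.49

13.49


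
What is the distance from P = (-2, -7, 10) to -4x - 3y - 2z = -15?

distance = |a·x₀ + b·y₀ + c·z₀ - d| / √(a² + b² + c²)
  = |(-4)·(-2) + (-3)·(-7) + (-2)·10 - (-15)| / √((-4)² + (-3)² + (-2)²)
  = |8 + 21 - 20 + 15| / √(16 + 9 + 4)
  = |24| / √29
  = 24 / 5.385
  ≈ 4.457

4.457


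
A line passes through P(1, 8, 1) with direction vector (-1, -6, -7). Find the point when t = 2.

P(t) = P + t·d
  = (1 + (-1)·2, 8 + (-6)·2, 1 + (-7)·2)
  = (1 - 2, 8 - 12, 1 - 14)
  = (-1, -4, -13)

(-1, -4, -13)


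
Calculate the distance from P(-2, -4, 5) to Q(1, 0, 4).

d = √[(x₂-x₁)² + (y₂-y₁)² + (z₂-z₁)²]
  = √[3² + 4² + (-1)²]
  = √[9 + 16 + 1]
  = √26
  ≈ 5.099

5.099


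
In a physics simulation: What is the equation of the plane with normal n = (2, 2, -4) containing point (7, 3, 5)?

The plane through P with normal n = (a, b, c) satisfies n·(r - P) = 0,
i.e. ax + by + cz = a·x₀ + b·y₀ + c·z₀.
d = 2·7 + 2·3 + (-4)·5
  = 14 + 6 - 20
  = 0
Equation: 2x + 2y - 4z = 0

2x + 2y - 4z = 0


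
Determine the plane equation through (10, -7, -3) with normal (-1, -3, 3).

The plane through P with normal n = (a, b, c) satisfies n·(r - P) = 0,
i.e. ax + by + cz = a·x₀ + b·y₀ + c·z₀.
d = (-1)·10 + (-3)·(-7) + 3·(-3)
  = -10 + 21 - 9
  = 2
Equation: -x - 3y + 3z = 2

-x - 3y + 3z = 2


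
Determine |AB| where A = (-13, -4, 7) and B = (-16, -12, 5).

d = √[(x₂-x₁)² + (y₂-y₁)² + (z₂-z₁)²]
  = √[(-3)² + (-8)² + (-2)²]
  = √[9 + 64 + 4]
  = √77
  ≈ 8.775

8.775


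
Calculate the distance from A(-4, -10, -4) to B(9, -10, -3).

d = √[(x₂-x₁)² + (y₂-y₁)² + (z₂-z₁)²]
  = √[13² + 0² + 1²]
  = √[169 + 0 + 1]
  = √170
  ≈ 13.04

13.04


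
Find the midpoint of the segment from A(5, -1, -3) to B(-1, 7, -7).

M = ((x₁+x₂)/2, (y₁+y₂)/2, (z₁+z₂)/2)
  = ((5 - 1)/2, (-1 + 7)/2, (-3 - 7)/2)
  = (4/2, 6/2, -10/2)
  = (2, 3, -5)

(2, 3, -5)


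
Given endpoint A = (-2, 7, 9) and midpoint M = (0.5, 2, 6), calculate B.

B = 2M - A
  = (2·0.5 - (-2), 2·2 - 7, 2·6 - 9)
  = (1 + 2, 4 - 7, 12 - 9)
  = (3, -3, 3)

(3, -3, 3)


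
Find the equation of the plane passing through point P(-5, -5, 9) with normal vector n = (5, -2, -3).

The plane through P with normal n = (a, b, c) satisfies n·(r - P) = 0,
i.e. ax + by + cz = a·x₀ + b·y₀ + c·z₀.
d = 5·(-5) + (-2)·(-5) + (-3)·9
  = -25 + 10 - 27
  = -42
Equation: 5x - 2y - 3z = -42

5x - 2y - 3z = -42


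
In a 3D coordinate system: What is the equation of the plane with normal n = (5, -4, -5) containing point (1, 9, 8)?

The plane through P with normal n = (a, b, c) satisfies n·(r - P) = 0,
i.e. ax + by + cz = a·x₀ + b·y₀ + c·z₀.
d = 5·1 + (-4)·9 + (-5)·8
  = 5 - 36 - 40
  = -71
Equation: 5x - 4y - 5z = -71

5x - 4y - 5z = -71


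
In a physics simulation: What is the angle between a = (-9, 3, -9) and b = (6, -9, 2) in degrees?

a·b = (-9)·6 + 3·(-9) + (-9)·2 = -54 - 27 - 18 = -99
|a| = √((-9)² + 3² + (-9)²) = √171 ≈ 13.08
|b| = √(6² + (-9)² + 2²) = √121 ≈ 11
cos θ = (a·b)/(|a||b|) = -99/(13.08·11) ≈ -0.6882
θ = arccos(-0.6882) ≈ 133.5°

133.5°


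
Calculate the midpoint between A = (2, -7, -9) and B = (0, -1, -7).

M = ((x₁+x₂)/2, (y₁+y₂)/2, (z₁+z₂)/2)
  = ((2 + 0)/2, (-7 - 1)/2, (-9 - 7)/2)
  = (2/2, -8/2, -16/2)
  = (1, -4, -8)

(1, -4, -8)


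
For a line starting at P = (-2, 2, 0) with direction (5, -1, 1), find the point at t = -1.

P(t) = P + t·d
  = (-2 + 5·(-1), 2 + (-1)·(-1), 0 + 1·(-1))
  = (-2 - 5, 2 + 1, 0 - 1)
  = (-7, 3, -1)

(-7, 3, -1)


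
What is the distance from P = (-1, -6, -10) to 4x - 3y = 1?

distance = |a·x₀ + b·y₀ + c·z₀ - d| / √(a² + b² + c²)
  = |4·(-1) + (-3)·(-6) + 0·(-10) - 1| / √(4² + (-3)² + 0²)
  = |-4 + 18 + 0 - 1| / √(16 + 9 + 0)
  = |13| / √25
  = 13 / 5
  ≈ 2.6

2.6


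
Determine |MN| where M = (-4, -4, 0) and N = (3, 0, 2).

d = √[(x₂-x₁)² + (y₂-y₁)² + (z₂-z₁)²]
  = √[7² + 4² + 2²]
  = √[49 + 16 + 4]
  = √69
  ≈ 8.307

8.307


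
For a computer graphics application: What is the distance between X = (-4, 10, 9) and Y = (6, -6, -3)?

d = √[(x₂-x₁)² + (y₂-y₁)² + (z₂-z₁)²]
  = √[10² + (-16)² + (-12)²]
  = √[100 + 256 + 144]
  = √500
  ≈ 22.36

22.36


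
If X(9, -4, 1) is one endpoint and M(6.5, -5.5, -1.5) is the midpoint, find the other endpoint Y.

Y = 2M - X
  = (2·6.5 - 9, 2·(-5.5) - (-4), 2·(-1.5) - 1)
  = (13 - 9, -11 + 4, -3 - 1)
  = (4, -7, -4)

(4, -7, -4)


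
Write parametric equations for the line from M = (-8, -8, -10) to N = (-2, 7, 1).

Direction vector d = N - M = (-2 + 8, 7 + 8, 1 + 10) = (6, 15, 11)
Parametric form r = M + t·d:
x = -8 + 6t, y = -8 + 15t, z = -10 + 11t

x = -8 + 6t, y = -8 + 15t, z = -10 + 11t


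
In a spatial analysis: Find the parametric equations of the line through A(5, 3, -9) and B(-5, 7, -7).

Direction vector d = B - A = (-5 - 5, 7 - 3, -7 + 9) = (-10, 4, 2)
Parametric form r = A + t·d:
x = 5 - 10t, y = 3 + 4t, z = -9 + 2t

x = 5 - 10t, y = 3 + 4t, z = -9 + 2t


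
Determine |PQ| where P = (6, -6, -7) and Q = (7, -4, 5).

d = √[(x₂-x₁)² + (y₂-y₁)² + (z₂-z₁)²]
  = √[1² + 2² + 12²]
  = √[1 + 4 + 144]
  = √149
  ≈ 12.21

12.21


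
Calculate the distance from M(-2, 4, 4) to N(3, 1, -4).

d = √[(x₂-x₁)² + (y₂-y₁)² + (z₂-z₁)²]
  = √[5² + (-3)² + (-8)²]
  = √[25 + 9 + 64]
  = √98
  ≈ 9.899

9.899


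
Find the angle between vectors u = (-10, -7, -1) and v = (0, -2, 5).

u·v = (-10)·0 + (-7)·(-2) + (-1)·5 = 0 + 14 - 5 = 9
|u| = √((-10)² + (-7)² + (-1)²) = √150 ≈ 12.25
|v| = √(0² + (-2)² + 5²) = √29 ≈ 5.385
cos θ = (u·v)/(|u||v|) = 9/(12.25·5.385) ≈ 0.1365
θ = arccos(0.1365) ≈ 82.16°

82.16°


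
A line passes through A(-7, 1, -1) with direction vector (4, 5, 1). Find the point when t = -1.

P(t) = A + t·d
  = (-7 + 4·(-1), 1 + 5·(-1), -1 + 1·(-1))
  = (-7 - 4, 1 - 5, -1 - 1)
  = (-11, -4, -2)

(-11, -4, -2)


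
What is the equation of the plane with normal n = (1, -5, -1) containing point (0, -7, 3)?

The plane through P with normal n = (a, b, c) satisfies n·(r - P) = 0,
i.e. ax + by + cz = a·x₀ + b·y₀ + c·z₀.
d = 1·0 + (-5)·(-7) + (-1)·3
  = 0 + 35 - 3
  = 32
Equation: x - 5y - z = 32

x - 5y - z = 32


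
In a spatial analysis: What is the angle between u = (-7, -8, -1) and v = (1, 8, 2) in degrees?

u·v = (-7)·1 + (-8)·8 + (-1)·2 = -7 - 64 - 2 = -73
|u| = √((-7)² + (-8)² + (-1)²) = √114 ≈ 10.68
|v| = √(1² + 8² + 2²) = √69 ≈ 8.307
cos θ = (u·v)/(|u||v|) = -73/(10.68·8.307) ≈ -0.8231
θ = arccos(-0.8231) ≈ 145.4°

145.4°


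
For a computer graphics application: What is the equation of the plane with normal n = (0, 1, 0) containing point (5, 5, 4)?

The plane through P with normal n = (a, b, c) satisfies n·(r - P) = 0,
i.e. ax + by + cz = a·x₀ + b·y₀ + c·z₀.
d = 0·5 + 1·5 + 0·4
  = 0 + 5 + 0
  = 5
Equation: y = 5

y = 5


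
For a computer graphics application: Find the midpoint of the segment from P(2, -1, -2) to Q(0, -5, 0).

M = ((x₁+x₂)/2, (y₁+y₂)/2, (z₁+z₂)/2)
  = ((2 + 0)/2, (-1 - 5)/2, (-2 + 0)/2)
  = (2/2, -6/2, -2/2)
  = (1, -3, -1)

(1, -3, -1)


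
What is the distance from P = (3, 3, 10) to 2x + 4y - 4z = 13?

distance = |a·x₀ + b·y₀ + c·z₀ - d| / √(a² + b² + c²)
  = |2·3 + 4·3 + (-4)·10 - 13| / √(2² + 4² + (-4)²)
  = |6 + 12 - 40 - 13| / √(4 + 16 + 16)
  = |-35| / √36
  = 35 / 6
  ≈ 5.833

5.833


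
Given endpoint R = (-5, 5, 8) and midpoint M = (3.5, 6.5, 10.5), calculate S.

S = 2M - R
  = (2·3.5 - (-5), 2·6.5 - 5, 2·10.5 - 8)
  = (7 + 5, 13 - 5, 21 - 8)
  = (12, 8, 13)

(12, 8, 13)


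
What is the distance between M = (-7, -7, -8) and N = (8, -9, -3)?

d = √[(x₂-x₁)² + (y₂-y₁)² + (z₂-z₁)²]
  = √[15² + (-2)² + 5²]
  = √[225 + 4 + 25]
  = √254
  ≈ 15.94

15.94


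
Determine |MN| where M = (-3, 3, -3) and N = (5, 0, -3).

d = √[(x₂-x₁)² + (y₂-y₁)² + (z₂-z₁)²]
  = √[8² + (-3)² + 0²]
  = √[64 + 9 + 0]
  = √73
  ≈ 8.544

8.544


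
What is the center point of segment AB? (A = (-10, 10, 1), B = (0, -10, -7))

M = ((x₁+x₂)/2, (y₁+y₂)/2, (z₁+z₂)/2)
  = ((-10 + 0)/2, (10 - 10)/2, (1 - 7)/2)
  = (-10/2, 0/2, -6/2)
  = (-5, 0, -3)

(-5, 0, -3)


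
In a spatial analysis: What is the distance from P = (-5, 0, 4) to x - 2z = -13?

distance = |a·x₀ + b·y₀ + c·z₀ - d| / √(a² + b² + c²)
  = |1·(-5) + 0·0 + (-2)·4 - (-13)| / √(1² + 0² + (-2)²)
  = |-5 + 0 - 8 + 13| / √(1 + 0 + 4)
  = |0| / √5
  = 0 / 2.236
  ≈ 0

0


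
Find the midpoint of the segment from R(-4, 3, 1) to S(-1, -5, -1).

M = ((x₁+x₂)/2, (y₁+y₂)/2, (z₁+z₂)/2)
  = ((-4 - 1)/2, (3 - 5)/2, (1 - 1)/2)
  = (-5/2, -2/2, 0/2)
  = (-2.5, -1, 0)

(-2.5, -1, 0)


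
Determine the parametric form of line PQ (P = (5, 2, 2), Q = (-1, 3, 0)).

Direction vector d = Q - P = (-1 - 5, 3 - 2, 0 - 2) = (-6, 1, -2)
Parametric form r = P + t·d:
x = 5 - 6t, y = 2 + t, z = 2 - 2t

x = 5 - 6t, y = 2 + t, z = 2 - 2t


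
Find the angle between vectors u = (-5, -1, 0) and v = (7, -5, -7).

u·v = (-5)·7 + (-1)·(-5) + 0·(-7) = -35 + 5 + 0 = -30
|u| = √((-5)² + (-1)² + 0²) = √26 ≈ 5.099
|v| = √(7² + (-5)² + (-7)²) = √123 ≈ 11.09
cos θ = (u·v)/(|u||v|) = -30/(5.099·11.09) ≈ -0.5305
θ = arccos(-0.5305) ≈ 122°

122°


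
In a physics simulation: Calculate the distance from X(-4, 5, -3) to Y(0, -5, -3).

d = √[(x₂-x₁)² + (y₂-y₁)² + (z₂-z₁)²]
  = √[4² + (-10)² + 0²]
  = √[16 + 100 + 0]
  = √116
  ≈ 10.77

10.77


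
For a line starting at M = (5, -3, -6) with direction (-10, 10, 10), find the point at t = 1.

P(t) = M + t·d
  = (5 + (-10)·1, -3 + 10·1, -6 + 10·1)
  = (5 - 10, -3 + 10, -6 + 10)
  = (-5, 7, 4)

(-5, 7, 4)


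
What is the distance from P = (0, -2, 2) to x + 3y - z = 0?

distance = |a·x₀ + b·y₀ + c·z₀ - d| / √(a² + b² + c²)
  = |1·0 + 3·(-2) + (-1)·2 - 0| / √(1² + 3² + (-1)²)
  = |0 - 6 - 2 + 0| / √(1 + 9 + 1)
  = |-8| / √11
  = 8 / 3.317
  ≈ 2.412

2.412


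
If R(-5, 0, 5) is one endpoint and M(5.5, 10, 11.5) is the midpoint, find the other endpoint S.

S = 2M - R
  = (2·5.5 - (-5), 2·10 - 0, 2·11.5 - 5)
  = (11 + 5, 20 + 0, 23 - 5)
  = (16, 20, 18)

(16, 20, 18)


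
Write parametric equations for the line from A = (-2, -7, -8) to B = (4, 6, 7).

Direction vector d = B - A = (4 + 2, 6 + 7, 7 + 8) = (6, 13, 15)
Parametric form r = A + t·d:
x = -2 + 6t, y = -7 + 13t, z = -8 + 15t

x = -2 + 6t, y = -7 + 13t, z = -8 + 15t


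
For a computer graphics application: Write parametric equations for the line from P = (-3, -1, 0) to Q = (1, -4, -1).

Direction vector d = Q - P = (1 + 3, -4 + 1, -1 + 0) = (4, -3, -1)
Parametric form r = P + t·d:
x = -3 + 4t, y = -1 - 3t, z = 0 - t

x = -3 + 4t, y = -1 - 3t, z = 0 - t


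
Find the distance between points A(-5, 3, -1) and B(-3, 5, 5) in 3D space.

d = √[(x₂-x₁)² + (y₂-y₁)² + (z₂-z₁)²]
  = √[2² + 2² + 6²]
  = √[4 + 4 + 36]
  = √44
  ≈ 6.633

6.633


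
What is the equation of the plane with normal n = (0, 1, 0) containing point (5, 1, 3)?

The plane through P with normal n = (a, b, c) satisfies n·(r - P) = 0,
i.e. ax + by + cz = a·x₀ + b·y₀ + c·z₀.
d = 0·5 + 1·1 + 0·3
  = 0 + 1 + 0
  = 1
Equation: y = 1

y = 1


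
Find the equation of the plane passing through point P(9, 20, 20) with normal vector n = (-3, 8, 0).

The plane through P with normal n = (a, b, c) satisfies n·(r - P) = 0,
i.e. ax + by + cz = a·x₀ + b·y₀ + c·z₀.
d = (-3)·9 + 8·20 + 0·20
  = -27 + 160 + 0
  = 133
Equation: -3x + 8y = 133

-3x + 8y = 133


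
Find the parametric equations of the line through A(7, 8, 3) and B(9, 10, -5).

Direction vector d = B - A = (9 - 7, 10 - 8, -5 - 3) = (2, 2, -8)
Parametric form r = A + t·d:
x = 7 + 2t, y = 8 + 2t, z = 3 - 8t

x = 7 + 2t, y = 8 + 2t, z = 3 - 8t


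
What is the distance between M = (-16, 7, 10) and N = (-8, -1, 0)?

d = √[(x₂-x₁)² + (y₂-y₁)² + (z₂-z₁)²]
  = √[8² + (-8)² + (-10)²]
  = √[64 + 64 + 100]
  = √228
  ≈ 15.1

15.1


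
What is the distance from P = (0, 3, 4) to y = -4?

distance = |a·x₀ + b·y₀ + c·z₀ - d| / √(a² + b² + c²)
  = |0·0 + 1·3 + 0·4 - (-4)| / √(0² + 1² + 0²)
  = |0 + 3 + 0 + 4| / √(0 + 1 + 0)
  = |7| / √1
  = 7 / 1
  ≈ 7

7


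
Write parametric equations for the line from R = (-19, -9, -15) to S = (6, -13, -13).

Direction vector d = S - R = (6 + 19, -13 + 9, -13 + 15) = (25, -4, 2)
Parametric form r = R + t·d:
x = -19 + 25t, y = -9 - 4t, z = -15 + 2t

x = -19 + 25t, y = -9 - 4t, z = -15 + 2t


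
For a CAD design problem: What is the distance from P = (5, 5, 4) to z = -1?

distance = |a·x₀ + b·y₀ + c·z₀ - d| / √(a² + b² + c²)
  = |0·5 + 0·5 + 1·4 - (-1)| / √(0² + 0² + 1²)
  = |0 + 0 + 4 + 1| / √(0 + 0 + 1)
  = |5| / √1
  = 5 / 1
  ≈ 5

5


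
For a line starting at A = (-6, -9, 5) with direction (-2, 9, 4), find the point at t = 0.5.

P(t) = A + t·d
  = (-6 + (-2)·0.5, -9 + 9·0.5, 5 + 4·0.5)
  = (-6 - 1, -9 + 4.5, 5 + 2)
  = (-7, -4.5, 7)

(-7, -4.5, 7)


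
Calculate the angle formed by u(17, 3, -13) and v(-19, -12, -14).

u·v = 17·(-19) + 3·(-12) + (-13)·(-14) = -323 - 36 + 182 = -177
|u| = √(17² + 3² + (-13)²) = √467 ≈ 21.61
|v| = √((-19)² + (-12)² + (-14)²) = √701 ≈ 26.48
cos θ = (u·v)/(|u||v|) = -177/(21.61·26.48) ≈ -0.3094
θ = arccos(-0.3094) ≈ 108°

108°


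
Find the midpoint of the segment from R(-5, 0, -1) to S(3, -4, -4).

M = ((x₁+x₂)/2, (y₁+y₂)/2, (z₁+z₂)/2)
  = ((-5 + 3)/2, (0 - 4)/2, (-1 - 4)/2)
  = (-2/2, -4/2, -5/2)
  = (-1, -2, -2.5)

(-1, -2, -2.5)


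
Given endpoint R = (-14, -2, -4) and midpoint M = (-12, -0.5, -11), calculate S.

S = 2M - R
  = (2·(-12) - (-14), 2·(-0.5) - (-2), 2·(-11) - (-4))
  = (-24 + 14, -1 + 2, -22 + 4)
  = (-10, 1, -18)

(-10, 1, -18)


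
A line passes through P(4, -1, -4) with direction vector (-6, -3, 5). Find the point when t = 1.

P(t) = P + t·d
  = (4 + (-6)·1, -1 + (-3)·1, -4 + 5·1)
  = (4 - 6, -1 - 3, -4 + 5)
  = (-2, -4, 1)

(-2, -4, 1)


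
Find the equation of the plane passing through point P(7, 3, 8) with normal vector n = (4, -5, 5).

The plane through P with normal n = (a, b, c) satisfies n·(r - P) = 0,
i.e. ax + by + cz = a·x₀ + b·y₀ + c·z₀.
d = 4·7 + (-5)·3 + 5·8
  = 28 - 15 + 40
  = 53
Equation: 4x - 5y + 5z = 53

4x - 5y + 5z = 53


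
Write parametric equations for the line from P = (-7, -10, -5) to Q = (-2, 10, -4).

Direction vector d = Q - P = (-2 + 7, 10 + 10, -4 + 5) = (5, 20, 1)
Parametric form r = P + t·d:
x = -7 + 5t, y = -10 + 20t, z = -5 + t

x = -7 + 5t, y = -10 + 20t, z = -5 + t


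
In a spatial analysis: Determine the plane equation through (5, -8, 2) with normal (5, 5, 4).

The plane through P with normal n = (a, b, c) satisfies n·(r - P) = 0,
i.e. ax + by + cz = a·x₀ + b·y₀ + c·z₀.
d = 5·5 + 5·(-8) + 4·2
  = 25 - 40 + 8
  = -7
Equation: 5x + 5y + 4z = -7

5x + 5y + 4z = -7


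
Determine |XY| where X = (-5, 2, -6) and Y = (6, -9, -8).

d = √[(x₂-x₁)² + (y₂-y₁)² + (z₂-z₁)²]
  = √[11² + (-11)² + (-2)²]
  = √[121 + 121 + 4]
  = √246
  ≈ 15.68

15.68


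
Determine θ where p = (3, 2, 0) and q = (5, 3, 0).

p·q = 3·5 + 2·3 + 0·0 = 15 + 6 + 0 = 21
|p| = √(3² + 2² + 0²) = √13 ≈ 3.606
|q| = √(5² + 3² + 0²) = √34 ≈ 5.831
cos θ = (p·q)/(|p||q|) = 21/(3.606·5.831) ≈ 0.9989
θ = arccos(0.9989) ≈ 2.726°

2.726°


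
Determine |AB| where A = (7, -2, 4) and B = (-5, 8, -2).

d = √[(x₂-x₁)² + (y₂-y₁)² + (z₂-z₁)²]
  = √[(-12)² + 10² + (-6)²]
  = √[144 + 100 + 36]
  = √280
  ≈ 16.73

16.73


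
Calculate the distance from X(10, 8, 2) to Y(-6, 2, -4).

d = √[(x₂-x₁)² + (y₂-y₁)² + (z₂-z₁)²]
  = √[(-16)² + (-6)² + (-6)²]
  = √[256 + 36 + 36]
  = √328
  ≈ 18.11

18.11


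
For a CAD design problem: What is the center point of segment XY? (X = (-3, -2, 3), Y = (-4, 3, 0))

M = ((x₁+x₂)/2, (y₁+y₂)/2, (z₁+z₂)/2)
  = ((-3 - 4)/2, (-2 + 3)/2, (3 + 0)/2)
  = (-7/2, 1/2, 3/2)
  = (-3.5, 0.5, 1.5)

(-3.5, 0.5, 1.5)


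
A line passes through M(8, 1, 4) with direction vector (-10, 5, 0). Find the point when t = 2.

P(t) = M + t·d
  = (8 + (-10)·2, 1 + 5·2, 4 + 0·2)
  = (8 - 20, 1 + 10, 4 + 0)
  = (-12, 11, 4)

(-12, 11, 4)


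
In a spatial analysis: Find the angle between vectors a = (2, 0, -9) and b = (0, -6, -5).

a·b = 2·0 + 0·(-6) + (-9)·(-5) = 0 + 0 + 45 = 45
|a| = √(2² + 0² + (-9)²) = √85 ≈ 9.22
|b| = √(0² + (-6)² + (-5)²) = √61 ≈ 7.81
cos θ = (a·b)/(|a||b|) = 45/(9.22·7.81) ≈ 0.6249
θ = arccos(0.6249) ≈ 51.32°

51.32°


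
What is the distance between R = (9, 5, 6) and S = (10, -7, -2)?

d = √[(x₂-x₁)² + (y₂-y₁)² + (z₂-z₁)²]
  = √[1² + (-12)² + (-8)²]
  = √[1 + 144 + 64]
  = √209
  ≈ 14.46

14.46


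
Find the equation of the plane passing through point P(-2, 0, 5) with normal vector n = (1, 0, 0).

The plane through P with normal n = (a, b, c) satisfies n·(r - P) = 0,
i.e. ax + by + cz = a·x₀ + b·y₀ + c·z₀.
d = 1·(-2) + 0·0 + 0·5
  = -2 + 0 + 0
  = -2
Equation: x = -2

x = -2


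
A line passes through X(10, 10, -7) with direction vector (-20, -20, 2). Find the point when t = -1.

P(t) = X + t·d
  = (10 + (-20)·(-1), 10 + (-20)·(-1), -7 + 2·(-1))
  = (10 + 20, 10 + 20, -7 - 2)
  = (30, 30, -9)

(30, 30, -9)


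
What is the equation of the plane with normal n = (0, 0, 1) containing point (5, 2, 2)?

The plane through P with normal n = (a, b, c) satisfies n·(r - P) = 0,
i.e. ax + by + cz = a·x₀ + b·y₀ + c·z₀.
d = 0·5 + 0·2 + 1·2
  = 0 + 0 + 2
  = 2
Equation: z = 2

z = 2


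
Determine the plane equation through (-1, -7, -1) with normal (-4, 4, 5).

The plane through P with normal n = (a, b, c) satisfies n·(r - P) = 0,
i.e. ax + by + cz = a·x₀ + b·y₀ + c·z₀.
d = (-4)·(-1) + 4·(-7) + 5·(-1)
  = 4 - 28 - 5
  = -29
Equation: -4x + 4y + 5z = -29

-4x + 4y + 5z = -29


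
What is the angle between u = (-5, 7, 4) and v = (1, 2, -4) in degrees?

u·v = (-5)·1 + 7·2 + 4·(-4) = -5 + 14 - 16 = -7
|u| = √((-5)² + 7² + 4²) = √90 ≈ 9.487
|v| = √(1² + 2² + (-4)²) = √21 ≈ 4.583
cos θ = (u·v)/(|u||v|) = -7/(9.487·4.583) ≈ -0.161
θ = arccos(-0.161) ≈ 99.27°

99.27°


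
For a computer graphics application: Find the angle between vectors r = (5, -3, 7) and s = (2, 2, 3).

r·s = 5·2 + (-3)·2 + 7·3 = 10 - 6 + 21 = 25
|r| = √(5² + (-3)² + 7²) = √83 ≈ 9.11
|s| = √(2² + 2² + 3²) = √17 ≈ 4.123
cos θ = (r·s)/(|r||s|) = 25/(9.11·4.123) ≈ 0.6655
θ = arccos(0.6655) ≈ 48.28°

48.28°


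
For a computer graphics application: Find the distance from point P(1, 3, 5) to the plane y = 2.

distance = |a·x₀ + b·y₀ + c·z₀ - d| / √(a² + b² + c²)
  = |0·1 + 1·3 + 0·5 - 2| / √(0² + 1² + 0²)
  = |0 + 3 + 0 - 2| / √(0 + 1 + 0)
  = |1| / √1
  = 1 / 1
  ≈ 1

1


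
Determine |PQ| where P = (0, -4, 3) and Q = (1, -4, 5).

d = √[(x₂-x₁)² + (y₂-y₁)² + (z₂-z₁)²]
  = √[1² + 0² + 2²]
  = √[1 + 0 + 4]
  = √5
  ≈ 2.236

2.236


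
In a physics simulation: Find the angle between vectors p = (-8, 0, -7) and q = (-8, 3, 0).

p·q = (-8)·(-8) + 0·3 + (-7)·0 = 64 + 0 + 0 = 64
|p| = √((-8)² + 0² + (-7)²) = √113 ≈ 10.63
|q| = √((-8)² + 3² + 0²) = √73 ≈ 8.544
cos θ = (p·q)/(|p||q|) = 64/(10.63·8.544) ≈ 0.7047
θ = arccos(0.7047) ≈ 45.2°

45.2°


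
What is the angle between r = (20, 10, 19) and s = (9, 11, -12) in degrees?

r·s = 20·9 + 10·11 + 19·(-12) = 180 + 110 - 228 = 62
|r| = √(20² + 10² + 19²) = √861 ≈ 29.34
|s| = √(9² + 11² + (-12)²) = √346 ≈ 18.6
cos θ = (r·s)/(|r||s|) = 62/(29.34·18.6) ≈ 0.1136
θ = arccos(0.1136) ≈ 83.48°

83.48°


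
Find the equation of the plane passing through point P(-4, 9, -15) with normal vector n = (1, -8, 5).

The plane through P with normal n = (a, b, c) satisfies n·(r - P) = 0,
i.e. ax + by + cz = a·x₀ + b·y₀ + c·z₀.
d = 1·(-4) + (-8)·9 + 5·(-15)
  = -4 - 72 - 75
  = -151
Equation: x - 8y + 5z = -151

x - 8y + 5z = -151


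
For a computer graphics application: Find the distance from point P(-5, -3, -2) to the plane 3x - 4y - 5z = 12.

distance = |a·x₀ + b·y₀ + c·z₀ - d| / √(a² + b² + c²)
  = |3·(-5) + (-4)·(-3) + (-5)·(-2) - 12| / √(3² + (-4)² + (-5)²)
  = |-15 + 12 + 10 - 12| / √(9 + 16 + 25)
  = |-5| / √50
  = 5 / 7.071
  ≈ 0.7071

0.7071


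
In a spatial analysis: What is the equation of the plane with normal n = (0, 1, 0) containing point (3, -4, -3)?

The plane through P with normal n = (a, b, c) satisfies n·(r - P) = 0,
i.e. ax + by + cz = a·x₀ + b·y₀ + c·z₀.
d = 0·3 + 1·(-4) + 0·(-3)
  = 0 - 4 + 0
  = -4
Equation: y = -4

y = -4


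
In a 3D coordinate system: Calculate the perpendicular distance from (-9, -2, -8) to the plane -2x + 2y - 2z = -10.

distance = |a·x₀ + b·y₀ + c·z₀ - d| / √(a² + b² + c²)
  = |(-2)·(-9) + 2·(-2) + (-2)·(-8) - (-10)| / √((-2)² + 2² + (-2)²)
  = |18 - 4 + 16 + 10| / √(4 + 4 + 4)
  = |40| / √12
  = 40 / 3.464
  ≈ 11.55

11.55


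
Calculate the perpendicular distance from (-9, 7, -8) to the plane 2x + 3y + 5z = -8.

distance = |a·x₀ + b·y₀ + c·z₀ - d| / √(a² + b² + c²)
  = |2·(-9) + 3·7 + 5·(-8) - (-8)| / √(2² + 3² + 5²)
  = |-18 + 21 - 40 + 8| / √(4 + 9 + 25)
  = |-29| / √38
  = 29 / 6.164
  ≈ 4.704

4.704


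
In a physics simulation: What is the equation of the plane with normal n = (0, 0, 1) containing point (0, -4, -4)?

The plane through P with normal n = (a, b, c) satisfies n·(r - P) = 0,
i.e. ax + by + cz = a·x₀ + b·y₀ + c·z₀.
d = 0·0 + 0·(-4) + 1·(-4)
  = 0 + 0 - 4
  = -4
Equation: z = -4

z = -4


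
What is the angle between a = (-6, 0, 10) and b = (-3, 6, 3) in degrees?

a·b = (-6)·(-3) + 0·6 + 10·3 = 18 + 0 + 30 = 48
|a| = √((-6)² + 0² + 10²) = √136 ≈ 11.66
|b| = √((-3)² + 6² + 3²) = √54 ≈ 7.348
cos θ = (a·b)/(|a||b|) = 48/(11.66·7.348) ≈ 0.5601
θ = arccos(0.5601) ≈ 55.94°

55.94°


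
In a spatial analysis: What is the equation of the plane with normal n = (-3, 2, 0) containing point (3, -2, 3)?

The plane through P with normal n = (a, b, c) satisfies n·(r - P) = 0,
i.e. ax + by + cz = a·x₀ + b·y₀ + c·z₀.
d = (-3)·3 + 2·(-2) + 0·3
  = -9 - 4 + 0
  = -13
Equation: -3x + 2y = -13

-3x + 2y = -13


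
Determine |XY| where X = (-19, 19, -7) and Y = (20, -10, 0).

d = √[(x₂-x₁)² + (y₂-y₁)² + (z₂-z₁)²]
  = √[39² + (-29)² + 7²]
  = √[1521 + 841 + 49]
  = √2411
  ≈ 49.1

49.1


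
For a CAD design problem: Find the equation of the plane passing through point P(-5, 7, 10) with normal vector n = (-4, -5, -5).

The plane through P with normal n = (a, b, c) satisfies n·(r - P) = 0,
i.e. ax + by + cz = a·x₀ + b·y₀ + c·z₀.
d = (-4)·(-5) + (-5)·7 + (-5)·10
  = 20 - 35 - 50
  = -65
Equation: -4x - 5y - 5z = -65

-4x - 5y - 5z = -65


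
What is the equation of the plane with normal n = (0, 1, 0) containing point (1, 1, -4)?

The plane through P with normal n = (a, b, c) satisfies n·(r - P) = 0,
i.e. ax + by + cz = a·x₀ + b·y₀ + c·z₀.
d = 0·1 + 1·1 + 0·(-4)
  = 0 + 1 + 0
  = 1
Equation: y = 1

y = 1


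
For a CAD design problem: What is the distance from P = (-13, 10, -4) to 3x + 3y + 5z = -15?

distance = |a·x₀ + b·y₀ + c·z₀ - d| / √(a² + b² + c²)
  = |3·(-13) + 3·10 + 5·(-4) - (-15)| / √(3² + 3² + 5²)
  = |-39 + 30 - 20 + 15| / √(9 + 9 + 25)
  = |-14| / √43
  = 14 / 6.557
  ≈ 2.135

2.135


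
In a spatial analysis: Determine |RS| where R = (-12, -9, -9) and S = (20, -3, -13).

d = √[(x₂-x₁)² + (y₂-y₁)² + (z₂-z₁)²]
  = √[32² + 6² + (-4)²]
  = √[1024 + 36 + 16]
  = √1076
  ≈ 32.8

32.8


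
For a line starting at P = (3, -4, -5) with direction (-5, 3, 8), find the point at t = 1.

P(t) = P + t·d
  = (3 + (-5)·1, -4 + 3·1, -5 + 8·1)
  = (3 - 5, -4 + 3, -5 + 8)
  = (-2, -1, 3)

(-2, -1, 3)


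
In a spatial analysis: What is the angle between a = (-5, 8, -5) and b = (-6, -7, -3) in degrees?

a·b = (-5)·(-6) + 8·(-7) + (-5)·(-3) = 30 - 56 + 15 = -11
|a| = √((-5)² + 8² + (-5)²) = √114 ≈ 10.68
|b| = √((-6)² + (-7)² + (-3)²) = √94 ≈ 9.695
cos θ = (a·b)/(|a||b|) = -11/(10.68·9.695) ≈ -0.1063
θ = arccos(-0.1063) ≈ 96.1°

96.1°


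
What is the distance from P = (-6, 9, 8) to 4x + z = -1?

distance = |a·x₀ + b·y₀ + c·z₀ - d| / √(a² + b² + c²)
  = |4·(-6) + 0·9 + 1·8 - (-1)| / √(4² + 0² + 1²)
  = |-24 + 0 + 8 + 1| / √(16 + 0 + 1)
  = |-15| / √17
  = 15 / 4.123
  ≈ 3.638

3.638


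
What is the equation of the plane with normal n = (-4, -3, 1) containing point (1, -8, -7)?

The plane through P with normal n = (a, b, c) satisfies n·(r - P) = 0,
i.e. ax + by + cz = a·x₀ + b·y₀ + c·z₀.
d = (-4)·1 + (-3)·(-8) + 1·(-7)
  = -4 + 24 - 7
  = 13
Equation: -4x - 3y + z = 13

-4x - 3y + z = 13


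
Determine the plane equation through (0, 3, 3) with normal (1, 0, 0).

The plane through P with normal n = (a, b, c) satisfies n·(r - P) = 0,
i.e. ax + by + cz = a·x₀ + b·y₀ + c·z₀.
d = 1·0 + 0·3 + 0·3
  = 0 + 0 + 0
  = 0
Equation: x = 0

x = 0


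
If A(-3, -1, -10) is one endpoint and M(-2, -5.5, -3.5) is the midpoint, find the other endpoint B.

B = 2M - A
  = (2·(-2) - (-3), 2·(-5.5) - (-1), 2·(-3.5) - (-10))
  = (-4 + 3, -11 + 1, -7 + 10)
  = (-1, -10, 3)

(-1, -10, 3)


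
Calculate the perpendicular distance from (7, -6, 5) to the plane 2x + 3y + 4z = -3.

distance = |a·x₀ + b·y₀ + c·z₀ - d| / √(a² + b² + c²)
  = |2·7 + 3·(-6) + 4·5 - (-3)| / √(2² + 3² + 4²)
  = |14 - 18 + 20 + 3| / √(4 + 9 + 16)
  = |19| / √29
  = 19 / 5.385
  ≈ 3.528

3.528


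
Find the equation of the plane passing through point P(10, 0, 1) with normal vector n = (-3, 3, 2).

The plane through P with normal n = (a, b, c) satisfies n·(r - P) = 0,
i.e. ax + by + cz = a·x₀ + b·y₀ + c·z₀.
d = (-3)·10 + 3·0 + 2·1
  = -30 + 0 + 2
  = -28
Equation: -3x + 3y + 2z = -28

-3x + 3y + 2z = -28


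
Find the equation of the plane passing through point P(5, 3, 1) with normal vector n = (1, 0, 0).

The plane through P with normal n = (a, b, c) satisfies n·(r - P) = 0,
i.e. ax + by + cz = a·x₀ + b·y₀ + c·z₀.
d = 1·5 + 0·3 + 0·1
  = 5 + 0 + 0
  = 5
Equation: x = 5

x = 5


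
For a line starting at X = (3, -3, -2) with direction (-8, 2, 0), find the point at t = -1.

P(t) = X + t·d
  = (3 + (-8)·(-1), -3 + 2·(-1), -2 + 0·(-1))
  = (3 + 8, -3 - 2, -2 + 0)
  = (11, -5, -2)

(11, -5, -2)


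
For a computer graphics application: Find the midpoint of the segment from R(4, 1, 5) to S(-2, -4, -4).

M = ((x₁+x₂)/2, (y₁+y₂)/2, (z₁+z₂)/2)
  = ((4 - 2)/2, (1 - 4)/2, (5 - 4)/2)
  = (2/2, -3/2, 1/2)
  = (1, -1.5, 0.5)

(1, -1.5, 0.5)


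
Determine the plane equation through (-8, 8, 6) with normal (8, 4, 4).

The plane through P with normal n = (a, b, c) satisfies n·(r - P) = 0,
i.e. ax + by + cz = a·x₀ + b·y₀ + c·z₀.
d = 8·(-8) + 4·8 + 4·6
  = -64 + 32 + 24
  = -8
Equation: 8x + 4y + 4z = -8

8x + 4y + 4z = -8


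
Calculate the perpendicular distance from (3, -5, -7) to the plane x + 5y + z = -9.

distance = |a·x₀ + b·y₀ + c·z₀ - d| / √(a² + b² + c²)
  = |1·3 + 5·(-5) + 1·(-7) - (-9)| / √(1² + 5² + 1²)
  = |3 - 25 - 7 + 9| / √(1 + 25 + 1)
  = |-20| / √27
  = 20 / 5.196
  ≈ 3.849

3.849


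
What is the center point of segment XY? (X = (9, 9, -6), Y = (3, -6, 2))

M = ((x₁+x₂)/2, (y₁+y₂)/2, (z₁+z₂)/2)
  = ((9 + 3)/2, (9 - 6)/2, (-6 + 2)/2)
  = (12/2, 3/2, -4/2)
  = (6, 1.5, -2)

(6, 1.5, -2)


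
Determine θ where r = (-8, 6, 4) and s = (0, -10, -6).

r·s = (-8)·0 + 6·(-10) + 4·(-6) = 0 - 60 - 24 = -84
|r| = √((-8)² + 6² + 4²) = √116 ≈ 10.77
|s| = √(0² + (-10)² + (-6)²) = √136 ≈ 11.66
cos θ = (r·s)/(|r||s|) = -84/(10.77·11.66) ≈ -0.6688
θ = arccos(-0.6688) ≈ 132°

132°


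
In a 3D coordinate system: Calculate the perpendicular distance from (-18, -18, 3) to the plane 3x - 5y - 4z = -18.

distance = |a·x₀ + b·y₀ + c·z₀ - d| / √(a² + b² + c²)
  = |3·(-18) + (-5)·(-18) + (-4)·3 - (-18)| / √(3² + (-5)² + (-4)²)
  = |-54 + 90 - 12 + 18| / √(9 + 25 + 16)
  = |42| / √50
  = 42 / 7.071
  ≈ 5.94

5.94


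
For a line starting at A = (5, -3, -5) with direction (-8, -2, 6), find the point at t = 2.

P(t) = A + t·d
  = (5 + (-8)·2, -3 + (-2)·2, -5 + 6·2)
  = (5 - 16, -3 - 4, -5 + 12)
  = (-11, -7, 7)

(-11, -7, 7)


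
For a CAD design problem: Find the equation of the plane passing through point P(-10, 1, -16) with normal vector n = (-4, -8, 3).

The plane through P with normal n = (a, b, c) satisfies n·(r - P) = 0,
i.e. ax + by + cz = a·x₀ + b·y₀ + c·z₀.
d = (-4)·(-10) + (-8)·1 + 3·(-16)
  = 40 - 8 - 48
  = -16
Equation: -4x - 8y + 3z = -16

-4x - 8y + 3z = -16


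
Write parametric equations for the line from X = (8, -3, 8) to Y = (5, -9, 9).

Direction vector d = Y - X = (5 - 8, -9 + 3, 9 - 8) = (-3, -6, 1)
Parametric form r = X + t·d:
x = 8 - 3t, y = -3 - 6t, z = 8 + t

x = 8 - 3t, y = -3 - 6t, z = 8 + t


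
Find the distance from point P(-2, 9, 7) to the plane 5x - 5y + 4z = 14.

distance = |a·x₀ + b·y₀ + c·z₀ - d| / √(a² + b² + c²)
  = |5·(-2) + (-5)·9 + 4·7 - 14| / √(5² + (-5)² + 4²)
  = |-10 - 45 + 28 - 14| / √(25 + 25 + 16)
  = |-41| / √66
  = 41 / 8.124
  ≈ 5.047

5.047


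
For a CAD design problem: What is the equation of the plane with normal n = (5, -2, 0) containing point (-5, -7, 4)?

The plane through P with normal n = (a, b, c) satisfies n·(r - P) = 0,
i.e. ax + by + cz = a·x₀ + b·y₀ + c·z₀.
d = 5·(-5) + (-2)·(-7) + 0·4
  = -25 + 14 + 0
  = -11
Equation: 5x - 2y = -11

5x - 2y = -11


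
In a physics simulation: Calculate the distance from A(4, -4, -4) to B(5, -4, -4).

d = √[(x₂-x₁)² + (y₂-y₁)² + (z₂-z₁)²]
  = √[1² + 0² + 0²]
  = √[1 + 0 + 0]
  = √1
  ≈ 1

1


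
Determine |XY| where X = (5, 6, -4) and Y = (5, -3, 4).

d = √[(x₂-x₁)² + (y₂-y₁)² + (z₂-z₁)²]
  = √[0² + (-9)² + 8²]
  = √[0 + 81 + 64]
  = √145
  ≈ 12.04

12.04


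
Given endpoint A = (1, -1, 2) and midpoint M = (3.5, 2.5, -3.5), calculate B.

B = 2M - A
  = (2·3.5 - 1, 2·2.5 - (-1), 2·(-3.5) - 2)
  = (7 - 1, 5 + 1, -7 - 2)
  = (6, 6, -9)

(6, 6, -9)


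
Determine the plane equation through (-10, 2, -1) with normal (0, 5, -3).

The plane through P with normal n = (a, b, c) satisfies n·(r - P) = 0,
i.e. ax + by + cz = a·x₀ + b·y₀ + c·z₀.
d = 0·(-10) + 5·2 + (-3)·(-1)
  = 0 + 10 + 3
  = 13
Equation: 5y - 3z = 13

5y - 3z = 13


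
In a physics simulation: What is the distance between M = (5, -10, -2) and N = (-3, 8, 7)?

d = √[(x₂-x₁)² + (y₂-y₁)² + (z₂-z₁)²]
  = √[(-8)² + 18² + 9²]
  = √[64 + 324 + 81]
  = √469
  ≈ 21.66

21.66


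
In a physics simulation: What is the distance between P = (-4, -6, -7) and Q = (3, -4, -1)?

d = √[(x₂-x₁)² + (y₂-y₁)² + (z₂-z₁)²]
  = √[7² + 2² + 6²]
  = √[49 + 4 + 36]
  = √89
  ≈ 9.434

9.434


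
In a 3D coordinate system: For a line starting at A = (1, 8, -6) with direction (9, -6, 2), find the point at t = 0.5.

P(t) = A + t·d
  = (1 + 9·0.5, 8 + (-6)·0.5, -6 + 2·0.5)
  = (1 + 4.5, 8 - 3, -6 + 1)
  = (5.5, 5, -5)

(5.5, 5, -5)


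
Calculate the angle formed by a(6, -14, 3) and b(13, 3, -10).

a·b = 6·13 + (-14)·3 + 3·(-10) = 78 - 42 - 30 = 6
|a| = √(6² + (-14)² + 3²) = √241 ≈ 15.52
|b| = √(13² + 3² + (-10)²) = √278 ≈ 16.67
cos θ = (a·b)/(|a||b|) = 6/(15.52·16.67) ≈ 0.02318
θ = arccos(0.02318) ≈ 88.67°

88.67°


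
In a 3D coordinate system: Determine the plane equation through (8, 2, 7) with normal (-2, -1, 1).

The plane through P with normal n = (a, b, c) satisfies n·(r - P) = 0,
i.e. ax + by + cz = a·x₀ + b·y₀ + c·z₀.
d = (-2)·8 + (-1)·2 + 1·7
  = -16 - 2 + 7
  = -11
Equation: -2x - y + z = -11

-2x - y + z = -11


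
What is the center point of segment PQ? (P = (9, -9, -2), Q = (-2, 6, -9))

M = ((x₁+x₂)/2, (y₁+y₂)/2, (z₁+z₂)/2)
  = ((9 - 2)/2, (-9 + 6)/2, (-2 - 9)/2)
  = (7/2, -3/2, -11/2)
  = (3.5, -1.5, -5.5)

(3.5, -1.5, -5.5)
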